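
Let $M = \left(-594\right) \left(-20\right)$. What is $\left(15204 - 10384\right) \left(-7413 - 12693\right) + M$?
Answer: $-96899040$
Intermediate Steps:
$M = 11880$
$\left(15204 - 10384\right) \left(-7413 - 12693\right) + M = \left(15204 - 10384\right) \left(-7413 - 12693\right) + 11880 = 4820 \left(-20106\right) + 11880 = -96910920 + 11880 = -96899040$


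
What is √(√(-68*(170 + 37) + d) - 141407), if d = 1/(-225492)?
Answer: √(-1797517778586012 + 112746*I*√178929333479589)/112746 ≈ 0.15775 + 376.04*I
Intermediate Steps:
d = -1/225492 ≈ -4.4347e-6
√(√(-68*(170 + 37) + d) - 141407) = √(√(-68*(170 + 37) - 1/225492) - 141407) = √(√(-68*207 - 1/225492) - 141407) = √(√(-14076 - 1/225492) - 141407) = √(√(-3174025393/225492) - 141407) = √(I*√178929333479589/112746 - 141407) = √(-141407 + I*√178929333479589/112746)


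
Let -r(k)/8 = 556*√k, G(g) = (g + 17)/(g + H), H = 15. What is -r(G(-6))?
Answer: 4448*√11/3 ≈ 4917.5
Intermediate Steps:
G(g) = (17 + g)/(15 + g) (G(g) = (g + 17)/(g + 15) = (17 + g)/(15 + g))
r(k) = -4448*√k
-r(G(-6)) = -(-4448)*√((17 - 6)/(15 - 6)) = -(-4448)*√(11/9) = -(-4448)*√11/3 = 4448*√11/3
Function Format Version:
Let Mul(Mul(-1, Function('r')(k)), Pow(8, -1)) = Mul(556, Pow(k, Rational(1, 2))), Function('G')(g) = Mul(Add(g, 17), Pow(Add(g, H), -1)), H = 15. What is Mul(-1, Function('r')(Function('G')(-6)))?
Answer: Mul(Rational(4448, 3), Pow(11, Rational(1, 2))) ≈ 4917.5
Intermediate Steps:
Function('G')(g) = Mul(Pow(Add(15, g), -1), Add(17, g)) (Function('G')(g) = Mul(Add(g, 17), Pow(Add(g, 15), -1)) = Mul(Add(17, g), Pow(Add(15, g), -1)) = Mul(Pow(Add(15, g), -1), Add(17, g)))
Function('r')(k) = Mul(-4448, Pow(k, Rational(1, 2))) (Function('r')(k) = Mul(-8, Mul(556, Pow(k, Rational(1, 2)))) = Mul(-4448, Pow(k, Rational(1, 2))))
Mul(-1, Function('r')(Function('G')(-6))) = Mul(-1, Mul(-4448, Pow(Mul(Pow(Add(15, -6), -1), Add(17, -6)), Rational(1, 2)))) = Mul(-1, Mul(-4448, Pow(Mul(Pow(9, -1), 11), Rational(1, 2)))) = Mul(-1, Mul(-4448, Pow(Mul(Rational(1, 9), 11), Rational(1, 2)))) = Mul(-1, Mul(-4448, Pow(Rational(11, 9), Rational(1, 2)))) = Mul(-1, Mul(-4448, Mul(Rational(1, 3), Pow(11, Rational(1, 2))))) = Mul(-1, Mul(Rational(-4448, 3), Pow(11, Rational(1, 2)))) = Mul(Rational(4448, 3), Pow(11, Rational(1, 2)))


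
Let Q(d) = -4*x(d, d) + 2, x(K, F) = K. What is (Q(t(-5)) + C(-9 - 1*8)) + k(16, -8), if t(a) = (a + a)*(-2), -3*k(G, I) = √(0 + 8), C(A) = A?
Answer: -95 - 2*√2/3 ≈ -95.943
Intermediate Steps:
k(G, I) = -2*√2/3 (k(G, I) = -√(0 + 8)/3 = -2*√2/3)
t(a) = -4*a (t(a) = (2*a)*(-2) = -4*a)
Q(d) = 2 - 4*d (Q(d) = -4*d + 2 = 2 - 4*d)
(Q(t(-5)) + C(-9 - 1*8)) + k(16, -8) = ((2 - (-16)*(-5)) + (-9 - 1*8)) - 2*√2/3 = ((2 - 4*20) + (-9 - 8)) - 2*√2/3 = ((2 - 80) - 17) - 2*√2/3 = (-78 - 17) - 2*√2/3 = -95 - 2*√2/3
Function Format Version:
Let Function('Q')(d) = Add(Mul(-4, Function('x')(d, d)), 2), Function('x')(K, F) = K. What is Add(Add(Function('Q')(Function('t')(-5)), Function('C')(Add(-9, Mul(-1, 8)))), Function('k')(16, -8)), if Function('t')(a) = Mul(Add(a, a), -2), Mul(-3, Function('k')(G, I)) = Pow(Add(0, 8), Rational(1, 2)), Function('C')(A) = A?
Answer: Add(-95, Mul(Rational(-2, 3), Pow(2, Rational(1, 2)))) ≈ -95.943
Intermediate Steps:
Function('k')(G, I) = Mul(Rational(-2, 3), Pow(2, Rational(1, 2))) (Function('k')(G, I) = Mul(Rational(-1, 3), Pow(Add(0, 8), Rational(1, 2))) = Mul(Rational(-1, 3), Pow(8, Rational(1, 2))) = Mul(Rational(-1, 3), Mul(2, Pow(2, Rational(1, 2)))) = Mul(Rational(-2, 3), Pow(2, Rational(1, 2))))
Function('t')(a) = Mul(-4, a) (Function('t')(a) = Mul(Mul(2, a), -2) = Mul(-4, a))
Function('Q')(d) = Add(2, Mul(-4, d)) (Function('Q')(d) = Add(Mul(-4, d), 2) = Add(2, Mul(-4, d)))
Add(Add(Function('Q')(Function('t')(-5)), Function('C')(Add(-9, Mul(-1, 8)))), Function('k')(16, -8)) = Add(Add(Add(2, Mul(-4, Mul(-4, -5))), Add(-9, Mul(-1, 8))), Mul(Rational(-2, 3), Pow(2, Rational(1, 2)))) = Add(Add(Add(2, Mul(-4, 20)), Add(-9, -8)), Mul(Rational(-2, 3), Pow(2, Rational(1, 2)))) = Add(Add(Add(2, -80), -17), Mul(Rational(-2, 3), Pow(2, Rational(1, 2)))) = Add(Add(-78, -17), Mul(Rational(-2, 3), Pow(2, Rational(1, 2)))) = Add(-95, Mul(Rational(-2, 3), Pow(2, Rational(1, 2))))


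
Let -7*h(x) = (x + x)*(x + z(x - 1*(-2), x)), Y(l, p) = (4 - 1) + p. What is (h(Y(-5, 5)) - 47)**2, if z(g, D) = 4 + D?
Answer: 421201/49 ≈ 8595.9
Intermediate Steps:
Y(l, p) = 3 + p
h(x) = -2*x*(4 + 2*x)/7 (h(x) = -(x + x)*(x + (4 + x))/7 = -2*x*(4 + 2*x)/7)
(h(Y(-5, 5)) - 47)**2 = (-4*(3 + 5)*(2 + (3 + 5))/7 - 47)**2 = (-4/7*8*(2 + 8) - 47)**2 = (-4/7*8*10 - 47)**2 = (-320/7 - 47)**2 = (-649/7)**2 = 421201/49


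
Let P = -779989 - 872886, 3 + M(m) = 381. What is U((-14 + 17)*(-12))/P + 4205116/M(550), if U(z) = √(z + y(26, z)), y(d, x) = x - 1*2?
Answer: 2102558/189 - I*√74/1652875 ≈ 11125.0 - 5.2045e-6*I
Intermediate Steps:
M(m) = 378 (M(m) = -3 + 381 = 378)
P = -1652875
y(d, x) = -2 + x (y(d, x) = x - 2 = -2 + x)
U(z) = √(-2 + 2*z) (U(z) = √(z + (-2 + z)) = √(-2 + 2*z))
U((-14 + 17)*(-12))/P + 4205116/M(550) = √(-2 + 2*((-14 + 17)*(-12)))/(-1652875) + 4205116/378 = √(-2 + 2*(3*(-12)))*(-1/1652875) + 4205116*(1/378) = √(-2 + 2*(-36))*(-1/1652875) + 2102558/189 = √(-2 - 72)*(-1/1652875) + 2102558/189 = √(-74)*(-1/1652875) + 2102558/189 = (I*√74)*(-1/1652875) + 2102558/189 = -I*√74/1652875 + 2102558/189 = 2102558/189 - I*√74/1652875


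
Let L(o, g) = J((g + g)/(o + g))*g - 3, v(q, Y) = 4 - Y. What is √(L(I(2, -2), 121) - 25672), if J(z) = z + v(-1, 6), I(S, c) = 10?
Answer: I*√440925695/131 ≈ 160.29*I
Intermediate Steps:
J(z) = -2 + z (J(z) = z + (4 - 1*6) = z + (4 - 6) = z - 2 = -2 + z)
L(o, g) = -3 + g*(-2 + 2*g/(g + o)) (L(o, g) = (-2 + (g + g)/(o + g))*g - 3 = (-2 + (2*g)/(g + o))*g - 3 = (-2 + 2*g/(g + o))*g - 3 = g*(-2 + 2*g/(g + o)) - 3 = -3 + g*(-2 + 2*g/(g + o)))
√(L(I(2, -2), 121) - 25672) = √((-3*121 - 3*10 - 2*121*10)/(121 + 10) - 25672) = √((-363 - 30 - 2420)/131 - 25672) = √((1/131)*(-2813) - 25672) = √(-2813/131 - 25672) = √(-3365845/131) = I*√440925695/131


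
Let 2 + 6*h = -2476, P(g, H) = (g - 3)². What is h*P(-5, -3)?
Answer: -26432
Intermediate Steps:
P(g, H) = (-3 + g)²
h = -413 (h = -⅓ + (⅙)*(-2476) = -⅓ - 1238/3 = -413)
h*P(-5, -3) = -413*(-3 - 5)² = -413*(-8)² = -413*64 = -26432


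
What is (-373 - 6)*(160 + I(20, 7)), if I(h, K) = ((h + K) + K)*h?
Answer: -318360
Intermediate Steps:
I(h, K) = h*(h + 2*K) (I(h, K) = ((K + h) + K)*h = (h + 2*K)*h = h*(h + 2*K))
(-373 - 6)*(160 + I(20, 7)) = (-373 - 6)*(160 + 20*(20 + 2*7)) = -379*(160 + 20*(20 + 14)) = -379*(160 + 20*34) = -379*(160 + 680) = -379*840 = -318360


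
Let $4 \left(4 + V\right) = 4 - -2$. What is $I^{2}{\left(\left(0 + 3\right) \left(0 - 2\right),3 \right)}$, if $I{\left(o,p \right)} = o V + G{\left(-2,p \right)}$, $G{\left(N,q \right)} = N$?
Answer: $169$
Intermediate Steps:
$V = - \frac{5}{2}$ ($V = -4 + \frac{4 - -2}{4} = -4 + \frac{4 + 2}{4} = -4 + \frac{1}{4} \cdot 6 = -4 + \frac{3}{2} = - \frac{5}{2} \approx -2.5$)
$I{\left(o,p \right)} = -2 - \frac{5 o}{2}$ ($I{\left(o,p \right)} = o \left(- \frac{5}{2}\right) - 2 = - \frac{5 o}{2} - 2 = -2 - \frac{5 o}{2}$)
$I^{2}{\left(\left(0 + 3\right) \left(0 - 2\right),3 \right)} = \left(-2 - \frac{5 \left(0 + 3\right) \left(0 - 2\right)}{2}\right)^{2} = \left(-2 - \frac{5 \cdot 3 \left(-2\right)}{2}\right)^{2} = \left(-2 - -15\right)^{2} = \left(-2 + 15\right)^{2} = 13^{2} = 169$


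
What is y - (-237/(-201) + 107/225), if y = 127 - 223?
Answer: -1472144/15075 ≈ -97.655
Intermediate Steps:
y = -96
y - (-237/(-201) + 107/225) = -96 - (-237/(-201) + 107/225) = -96 - (-237*(-1/201) + 107*(1/225)) = -96 - (79/67 + 107/225) = -96 - 1*24944/15075 = -96 - 24944/15075 = -1472144/15075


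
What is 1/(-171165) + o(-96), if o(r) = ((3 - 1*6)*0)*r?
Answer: -1/171165 ≈ -5.8423e-6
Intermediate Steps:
o(r) = 0 (o(r) = ((3 - 6)*0)*r = (-3*0)*r = 0*r = 0)
1/(-171165) + o(-96) = 1/(-171165) + 0 = -1/171165 + 0 = -1/171165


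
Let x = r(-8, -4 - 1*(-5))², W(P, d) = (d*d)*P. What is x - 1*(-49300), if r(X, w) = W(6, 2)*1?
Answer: 49876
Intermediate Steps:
W(P, d) = P*d² (W(P, d) = d²*P = P*d²)
r(X, w) = 24 (r(X, w) = (6*2²)*1 = (6*4)*1 = 24*1 = 24)
x = 576 (x = 24² = 576)
x - 1*(-49300) = 576 - 1*(-49300) = 576 + 49300 = 49876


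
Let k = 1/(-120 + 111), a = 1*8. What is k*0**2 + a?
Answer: 8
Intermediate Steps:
a = 8
k = -1/9 (k = 1/(-9) = -1/9 ≈ -0.11111)
k*0**2 + a = -1/9*0**2 + 8 = -1/9*0 + 8 = 0 + 8 = 8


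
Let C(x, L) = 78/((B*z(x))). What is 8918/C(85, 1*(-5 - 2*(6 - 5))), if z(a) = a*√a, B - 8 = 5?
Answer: 379015*√85/3 ≈ 1.1648e+6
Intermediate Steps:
B = 13 (B = 8 + 5 = 13)
z(a) = a^(3/2)
C(x, L) = 6/x^(3/2) (C(x, L) = 78/((13*x^(3/2))) = 78*(1/(13*x^(3/2))) = 6/x^(3/2))
8918/C(85, 1*(-5 - 2*(6 - 5))) = 8918/((6/85^(3/2))) = 8918/((6*(√85/7225))) = 8918/((6*√85/7225)) = 8918*(85*√85/6) = 379015*√85/3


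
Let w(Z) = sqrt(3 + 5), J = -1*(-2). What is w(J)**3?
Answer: 16*sqrt(2) ≈ 22.627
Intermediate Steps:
J = 2
w(Z) = 2*sqrt(2) (w(Z) = sqrt(8) = 2*sqrt(2))
w(J)**3 = (2*sqrt(2))**3 = 16*sqrt(2)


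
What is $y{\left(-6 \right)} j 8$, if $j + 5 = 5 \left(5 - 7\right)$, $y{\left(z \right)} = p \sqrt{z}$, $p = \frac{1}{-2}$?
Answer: $60 i \sqrt{6} \approx 146.97 i$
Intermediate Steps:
$p = - \frac{1}{2} \approx -0.5$
$y{\left(z \right)} = - \frac{\sqrt{z}}{2}$
$j = -15$ ($j = -5 + 5 \left(5 - 7\right) = -5 + 5 \left(-2\right) = -5 - 10 = -15$)
$y{\left(-6 \right)} j 8 = - \frac{\sqrt{-6}}{2} \left(-15\right) 8 = - \frac{i \sqrt{6}}{2} \left(-15\right) 8 = \frac{15 i \sqrt{6}}{2} \cdot 8 = 60 i \sqrt{6}$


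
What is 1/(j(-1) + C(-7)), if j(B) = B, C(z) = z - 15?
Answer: -1/23 ≈ -0.043478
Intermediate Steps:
C(z) = -15 + z
1/(j(-1) + C(-7)) = 1/(-1 + (-15 - 7)) = 1/(-1 - 22) = 1/(-23) = -1/23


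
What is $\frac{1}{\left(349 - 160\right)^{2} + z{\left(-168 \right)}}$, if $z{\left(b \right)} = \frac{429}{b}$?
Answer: $\frac{56}{2000233} \approx 2.7997 \cdot 10^{-5}$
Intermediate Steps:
$\frac{1}{\left(349 - 160\right)^{2} + z{\left(-168 \right)}} = \frac{1}{\left(349 - 160\right)^{2} + \frac{429}{-168}} = \frac{1}{189^{2} + 429 \left(- \frac{1}{168}\right)} = \frac{1}{35721 - \frac{143}{56}} = \frac{1}{\frac{2000233}{56}} = \frac{56}{2000233}$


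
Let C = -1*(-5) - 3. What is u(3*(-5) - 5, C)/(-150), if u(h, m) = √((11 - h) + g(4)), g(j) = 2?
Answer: -√33/150 ≈ -0.038297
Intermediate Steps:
C = 2 (C = 5 - 3 = 2)
u(h, m) = √(13 - h) (u(h, m) = √((11 - h) + 2) = √(13 - h))
u(3*(-5) - 5, C)/(-150) = √(13 - (3*(-5) - 5))/(-150) = √(13 - (-15 - 5))*(-1/150) = √(13 - 1*(-20))*(-1/150) = √(13 + 20)*(-1/150) = √33*(-1/150) = -√33/150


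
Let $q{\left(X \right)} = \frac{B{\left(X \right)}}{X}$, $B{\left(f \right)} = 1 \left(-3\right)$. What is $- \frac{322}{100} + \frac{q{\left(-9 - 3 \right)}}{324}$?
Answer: $- \frac{104303}{32400} \approx -3.2192$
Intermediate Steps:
$B{\left(f \right)} = -3$
$q{\left(X \right)} = - \frac{3}{X}$
$- \frac{322}{100} + \frac{q{\left(-9 - 3 \right)}}{324} = - \frac{322}{100} + \frac{\left(-3\right) \frac{1}{-9 - 3}}{324} = \left(-322\right) \frac{1}{100} + - \frac{3}{-9 - 3} \cdot \frac{1}{324} = - \frac{161}{50} + - \frac{3}{-12} \cdot \frac{1}{324} = - \frac{161}{50} + \left(-3\right) \left(- \frac{1}{12}\right) \frac{1}{324} = - \frac{161}{50} + \frac{1}{4} \cdot \frac{1}{324} = - \frac{161}{50} + \frac{1}{1296} = - \frac{104303}{32400}$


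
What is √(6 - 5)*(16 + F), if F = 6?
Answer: 22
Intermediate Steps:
√(6 - 5)*(16 + F) = √(6 - 5)*(16 + 6) = √1*22 = 1*22 = 22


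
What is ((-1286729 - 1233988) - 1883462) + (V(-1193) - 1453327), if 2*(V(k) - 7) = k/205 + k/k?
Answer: -1200787789/205 ≈ -5.8575e+6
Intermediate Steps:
V(k) = 15/2 + k/410 (V(k) = 7 + (k/205 + k/k)/2 = 7 + (k*(1/205) + 1)/2 = 7 + (k/205 + 1)/2 = 7 + (1 + k/205)/2 = 7 + (½ + k/410) = 15/2 + k/410)
((-1286729 - 1233988) - 1883462) + (V(-1193) - 1453327) = ((-1286729 - 1233988) - 1883462) + ((15/2 + (1/410)*(-1193)) - 1453327) = (-2520717 - 1883462) + ((15/2 - 1193/410) - 1453327) = -4404179 + (941/205 - 1453327) = -4404179 - 297931094/205 = -1200787789/205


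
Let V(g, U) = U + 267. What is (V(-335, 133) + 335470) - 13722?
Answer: 322148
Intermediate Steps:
V(g, U) = 267 + U
(V(-335, 133) + 335470) - 13722 = ((267 + 133) + 335470) - 13722 = (400 + 335470) - 13722 = 335870 - 13722 = 322148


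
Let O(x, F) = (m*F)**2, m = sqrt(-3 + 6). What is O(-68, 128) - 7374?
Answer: 41778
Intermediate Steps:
m = sqrt(3) ≈ 1.7320
O(x, F) = 3*F**2 (O(x, F) = (sqrt(3)*F)**2 = (F*sqrt(3))**2 = 3*F**2)
O(-68, 128) - 7374 = 3*128**2 - 7374 = 3*16384 - 7374 = 49152 - 7374 = 41778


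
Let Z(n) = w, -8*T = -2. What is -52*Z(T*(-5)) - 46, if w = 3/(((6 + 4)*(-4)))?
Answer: -421/10 ≈ -42.100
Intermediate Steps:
T = ¼ (T = -⅛*(-2) = ¼ ≈ 0.25000)
w = -3/40 (w = 3/((10*(-4))) = 3/(-40) = 3*(-1/40) = -3/40 ≈ -0.075000)
Z(n) = -3/40
-52*Z(T*(-5)) - 46 = -52*(-3/40) - 46 = 39/10 - 46 = -421/10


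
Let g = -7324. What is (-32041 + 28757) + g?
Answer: -10608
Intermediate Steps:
(-32041 + 28757) + g = (-32041 + 28757) - 7324 = -3284 - 7324 = -10608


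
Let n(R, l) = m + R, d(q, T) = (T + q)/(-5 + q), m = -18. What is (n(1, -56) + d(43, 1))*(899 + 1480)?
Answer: -716079/19 ≈ -37688.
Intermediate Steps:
d(q, T) = (T + q)/(-5 + q)
n(R, l) = -18 + R
(n(1, -56) + d(43, 1))*(899 + 1480) = ((-18 + 1) + (1 + 43)/(-5 + 43))*(899 + 1480) = (-17 + 44/38)*2379 = (-17 + (1/38)*44)*2379 = (-17 + 22/19)*2379 = -301/19*2379 = -716079/19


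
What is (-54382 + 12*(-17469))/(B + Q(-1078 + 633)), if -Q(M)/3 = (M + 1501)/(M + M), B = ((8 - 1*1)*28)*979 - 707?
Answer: -117484450/85075349 ≈ -1.3809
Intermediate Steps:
B = 191177 (B = ((8 - 1)*28)*979 - 707 = (7*28)*979 - 707 = 196*979 - 707 = 191884 - 707 = 191177)
Q(M) = -3*(1501 + M)/(2*M) (Q(M) = -3*(M + 1501)/(M + M) = -3*(1501 + M)/(2*M))
(-54382 + 12*(-17469))/(B + Q(-1078 + 633)) = (-54382 + 12*(-17469))/(191177 + 3*(-1501 - (-1078 + 633))/(2*(-1078 + 633))) = (-54382 - 209628)/(191177 + (3/2)*(-1501 - 1*(-445))/(-445)) = -264010/(191177 + (3/2)*(-1/445)*(-1501 + 445)) = -264010/(191177 + (3/2)*(-1/445)*(-1056)) = -264010/(191177 + 1584/445) = -264010/85075349/445 = -264010*445/85075349 = -117484450/85075349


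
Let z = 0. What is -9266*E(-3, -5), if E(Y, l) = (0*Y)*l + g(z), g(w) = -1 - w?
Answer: 9266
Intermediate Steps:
E(Y, l) = -1 (E(Y, l) = (0*Y)*l + (-1 - 1*0) = 0*l + (-1 + 0) = 0 - 1 = -1)
-9266*E(-3, -5) = -9266*(-1) = 9266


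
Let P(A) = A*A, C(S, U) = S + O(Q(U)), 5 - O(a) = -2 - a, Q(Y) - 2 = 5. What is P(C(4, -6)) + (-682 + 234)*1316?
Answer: -589244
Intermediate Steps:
Q(Y) = 7 (Q(Y) = 2 + 5 = 7)
O(a) = 7 + a (O(a) = 5 - (-2 - a) = 5 + (2 + a) = 7 + a)
C(S, U) = 14 + S (C(S, U) = S + (7 + 7) = S + 14 = 14 + S)
P(A) = A**2
P(C(4, -6)) + (-682 + 234)*1316 = (14 + 4)**2 + (-682 + 234)*1316 = 18**2 - 448*1316 = 324 - 589568 = -589244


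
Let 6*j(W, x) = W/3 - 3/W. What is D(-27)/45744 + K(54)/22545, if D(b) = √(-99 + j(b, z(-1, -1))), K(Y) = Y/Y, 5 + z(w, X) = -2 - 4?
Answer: 1/22545 + I*√8139/411696 ≈ 4.4356e-5 + 0.00021913*I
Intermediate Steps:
z(w, X) = -11 (z(w, X) = -5 + (-2 - 4) = -5 - 6 = -11)
K(Y) = 1
j(W, x) = -1/(2*W) + W/18 (j(W, x) = (W/3 - 3/W)/6 = (-3/W + W/3)/6 = -1/(2*W) + W/18)
D(b) = √(-99 + (-9 + b²)/(18*b))
D(-27)/45744 + K(54)/22545 = (√(-3564 - 18/(-27) + 2*(-27))/6)/45744 + 1/22545 = (√(-3564 - 18*(-1/27) - 54)/6)*(1/45744) + 1*(1/22545) = (√(-3564 + ⅔ - 54)/6)*(1/45744) + 1/22545 = (√(-10852/3)/6)*(1/45744) + 1/22545 = ((2*I*√8139/3)/6)*(1/45744) + 1/22545 = (I*√8139/9)*(1/45744) + 1/22545 = I*√8139/411696 + 1/22545 = 1/22545 + I*√8139/411696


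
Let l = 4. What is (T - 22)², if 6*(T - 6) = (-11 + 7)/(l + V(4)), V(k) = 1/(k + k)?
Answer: 2560000/9801 ≈ 261.20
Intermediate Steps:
V(k) = 1/(2*k)
T = 578/99 (T = 6 + ((-11 + 7)/(4 + (½)/4))/6 = 6 + (-4/(4 + (½)*(¼)))/6 = 6 + (-4/(4 + ⅛))/6 = 6 + (-4/33/8)/6 = 6 + (-4*8/33)/6 = 6 + (⅙)*(-32/33) = 6 - 16/99 = 578/99 ≈ 5.8384)
(T - 22)² = (578/99 - 22)² = (-1600/99)² = 2560000/9801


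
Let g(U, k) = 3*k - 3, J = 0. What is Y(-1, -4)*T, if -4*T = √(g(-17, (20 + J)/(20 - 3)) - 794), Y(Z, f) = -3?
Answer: 3*I*√229313/68 ≈ 21.126*I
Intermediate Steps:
g(U, k) = -3 + 3*k
T = -I*√229313/68 (T = -√((-3 + 3*((20 + 0)/(20 - 3))) - 794)/4 = -√((-3 + 3*(20/17)) - 794)/4 = -√((-3 + 60/17) - 794)/4 = -√(9/17 - 794)/4 = -I*√229313/68 ≈ -7.0422*I)
Y(-1, -4)*T = -(-3)*I*√229313/68 = 3*I*√229313/68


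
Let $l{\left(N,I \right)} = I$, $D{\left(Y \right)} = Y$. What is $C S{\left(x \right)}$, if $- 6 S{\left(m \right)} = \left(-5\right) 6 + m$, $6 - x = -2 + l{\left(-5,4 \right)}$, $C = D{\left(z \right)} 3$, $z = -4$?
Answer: $-52$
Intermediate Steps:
$C = -12$ ($C = \left(-4\right) 3 = -12$)
$x = 4$ ($x = 6 - \left(-2 + 4\right) = 6 - 2 = 4$)
$S{\left(m \right)} = 5 - \frac{m}{6}$ ($S{\left(m \right)} = - \frac{\left(-5\right) 6 + m}{6} = - \frac{-30 + m}{6} = 5 - \frac{m}{6}$)
$C S{\left(x \right)} = - 12 \left(5 - \frac{2}{3}\right) = \left(-12\right) \frac{13}{3} = -52$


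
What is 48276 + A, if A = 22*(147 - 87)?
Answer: 49596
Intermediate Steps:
A = 1320 (A = 22*60 = 1320)
48276 + A = 48276 + 1320 = 49596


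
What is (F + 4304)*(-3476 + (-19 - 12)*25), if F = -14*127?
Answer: -10738026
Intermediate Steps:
F = -1778
(F + 4304)*(-3476 + (-19 - 12)*25) = (-1778 + 4304)*(-3476 + (-19 - 12)*25) = 2526*(-3476 - 31*25) = 2526*(-3476 - 775) = 2526*(-4251) = -10738026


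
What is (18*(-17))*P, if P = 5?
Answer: -1530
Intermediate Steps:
(18*(-17))*P = (18*(-17))*5 = -306*5 = -1530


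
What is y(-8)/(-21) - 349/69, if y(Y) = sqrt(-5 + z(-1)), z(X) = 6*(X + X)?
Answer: -349/69 - I*sqrt(17)/21 ≈ -5.058 - 0.19634*I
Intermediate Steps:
z(X) = 12*X (z(X) = 6*(2*X) = 12*X)
y(Y) = I*sqrt(17) (y(Y) = sqrt(-5 + 12*(-1)) = sqrt(-5 - 12) = sqrt(-17) = I*sqrt(17))
y(-8)/(-21) - 349/69 = (I*sqrt(17))/(-21) - 349/69 = (I*sqrt(17))*(-1/21) - 349*1/69 = -I*sqrt(17)/21 - 349/69 = -349/69 - I*sqrt(17)/21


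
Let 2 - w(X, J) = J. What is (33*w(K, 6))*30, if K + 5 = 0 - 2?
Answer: -3960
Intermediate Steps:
K = -7 (K = -5 + (0 - 2) = -5 - 2 = -7)
w(X, J) = 2 - J
(33*w(K, 6))*30 = (33*(2 - 1*6))*30 = (33*(2 - 6))*30 = (33*(-4))*30 = -132*30 = -3960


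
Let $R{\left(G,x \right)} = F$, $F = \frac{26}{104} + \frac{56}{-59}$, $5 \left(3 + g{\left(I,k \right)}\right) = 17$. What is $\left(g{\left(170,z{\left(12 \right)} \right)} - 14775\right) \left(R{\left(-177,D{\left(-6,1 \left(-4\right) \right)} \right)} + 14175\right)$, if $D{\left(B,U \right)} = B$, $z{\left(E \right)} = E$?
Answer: $- \frac{49423031571}{236} \approx -2.0942 \cdot 10^{8}$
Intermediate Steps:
$g{\left(I,k \right)} = \frac{2}{5}$ ($g{\left(I,k \right)} = -3 + \frac{1}{5} \cdot 17 = -3 + \frac{17}{5} = \frac{2}{5}$)
$F = - \frac{165}{236}$ ($F = 26 \cdot \frac{1}{104} + 56 \left(- \frac{1}{59}\right) = \frac{1}{4} - \frac{56}{59} = - \frac{165}{236} \approx -0.69915$)
$R{\left(G,x \right)} = - \frac{165}{236}$
$\left(g{\left(170,z{\left(12 \right)} \right)} - 14775\right) \left(R{\left(-177,D{\left(-6,1 \left(-4\right) \right)} \right)} + 14175\right) = \left(\frac{2}{5} - 14775\right) \left(- \frac{165}{236} + 14175\right) = \left(- \frac{73873}{5}\right) \frac{3345135}{236} = - \frac{49423031571}{236}$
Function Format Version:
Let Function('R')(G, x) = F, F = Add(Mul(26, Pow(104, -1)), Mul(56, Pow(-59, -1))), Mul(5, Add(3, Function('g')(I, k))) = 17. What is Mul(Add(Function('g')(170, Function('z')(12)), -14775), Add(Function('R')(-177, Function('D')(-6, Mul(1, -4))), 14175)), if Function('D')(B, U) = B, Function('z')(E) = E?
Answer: Rational(-49423031571, 236) ≈ -2.0942e+8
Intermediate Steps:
Function('g')(I, k) = Rational(2, 5) (Function('g')(I, k) = Add(-3, Mul(Rational(1, 5), 17)) = Add(-3, Rational(17, 5)) = Rational(2, 5))
F = Rational(-165, 236) (F = Add(Mul(26, Rational(1, 104)), Mul(56, Rational(-1, 59))) = Add(Rational(1, 4), Rational(-56, 59)) = Rational(-165, 236) ≈ -0.69915)
Function('R')(G, x) = Rational(-165, 236)
Mul(Add(Function('g')(170, Function('z')(12)), -14775), Add(Function('R')(-177, Function('D')(-6, Mul(1, -4))), 14175)) = Mul(Add(Rational(2, 5), -14775), Add(Rational(-165, 236), 14175)) = Mul(Rational(-73873, 5), Rational(3345135, 236)) = Rational(-49423031571, 236)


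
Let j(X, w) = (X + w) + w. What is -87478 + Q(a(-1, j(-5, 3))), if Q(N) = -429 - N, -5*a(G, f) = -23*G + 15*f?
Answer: -439497/5 ≈ -87899.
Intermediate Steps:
j(X, w) = X + 2*w
a(G, f) = -3*f + 23*G/5 (a(G, f) = -(-23*G + 15*f)/5 = -3*f + 23*G/5)
-87478 + Q(a(-1, j(-5, 3))) = -87478 + (-429 - (-3*(-5 + 2*3) + (23/5)*(-1))) = -87478 + (-429 - (-3*(-5 + 6) - 23/5)) = -87478 + (-429 - (-3*1 - 23/5)) = -87478 + (-429 - (-3 - 23/5)) = -87478 + (-429 - 1*(-38/5)) = -87478 + (-429 + 38/5) = -87478 - 2107/5 = -439497/5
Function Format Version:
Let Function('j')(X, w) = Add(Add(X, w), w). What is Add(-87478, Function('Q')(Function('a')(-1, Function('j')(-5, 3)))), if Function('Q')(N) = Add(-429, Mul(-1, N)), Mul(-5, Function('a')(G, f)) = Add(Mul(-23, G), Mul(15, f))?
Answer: Rational(-439497, 5) ≈ -87899.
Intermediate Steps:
Function('j')(X, w) = Add(X, Mul(2, w))
Function('a')(G, f) = Add(Mul(-3, f), Mul(Rational(23, 5), G)) (Function('a')(G, f) = Mul(Rational(-1, 5), Add(Mul(-23, G), Mul(15, f))) = Add(Mul(-3, f), Mul(Rational(23, 5), G)))
Add(-87478, Function('Q')(Function('a')(-1, Function('j')(-5, 3)))) = Add(-87478, Add(-429, Mul(-1, Add(Mul(-3, Add(-5, Mul(2, 3))), Mul(Rational(23, 5), -1))))) = Add(-87478, Add(-429, Mul(-1, Add(Mul(-3, Add(-5, 6)), Rational(-23, 5))))) = Add(-87478, Add(-429, Mul(-1, Add(Mul(-3, 1), Rational(-23, 5))))) = Add(-87478, Add(-429, Mul(-1, Add(-3, Rational(-23, 5))))) = Add(-87478, Add(-429, Mul(-1, Rational(-38, 5)))) = Add(-87478, Add(-429, Rational(38, 5))) = Add(-87478, Rational(-2107, 5)) = Rational(-439497, 5)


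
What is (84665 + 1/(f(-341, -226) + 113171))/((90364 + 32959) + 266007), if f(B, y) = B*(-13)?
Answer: 9956942661/45786765320 ≈ 0.21746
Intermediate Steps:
f(B, y) = -13*B
(84665 + 1/(f(-341, -226) + 113171))/((90364 + 32959) + 266007) = (84665 + 1/(-13*(-341) + 113171))/((90364 + 32959) + 266007) = (84665 + 1/(4433 + 113171))/(123323 + 266007) = (84665 + 1/117604)/389330 = (84665 + 1/117604)*(1/389330) = (9956942661/117604)*(1/389330) = 9956942661/45786765320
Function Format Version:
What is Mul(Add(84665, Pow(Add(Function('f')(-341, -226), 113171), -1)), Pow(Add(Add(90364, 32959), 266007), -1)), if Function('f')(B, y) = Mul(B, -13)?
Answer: Rational(9956942661, 45786765320) ≈ 0.21746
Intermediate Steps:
Function('f')(B, y) = Mul(-13, B)
Mul(Add(84665, Pow(Add(Function('f')(-341, -226), 113171), -1)), Pow(Add(Add(90364, 32959), 266007), -1)) = Mul(Add(84665, Pow(Add(Mul(-13, -341), 113171), -1)), Pow(Add(Add(90364, 32959), 266007), -1)) = Mul(Add(84665, Pow(Add(4433, 113171), -1)), Pow(Add(123323, 266007), -1)) = Mul(Add(84665, Pow(117604, -1)), Pow(389330, -1)) = Mul(Add(84665, Rational(1, 117604)), Rational(1, 389330)) = Mul(Rational(9956942661, 117604), Rational(1, 389330)) = Rational(9956942661, 45786765320)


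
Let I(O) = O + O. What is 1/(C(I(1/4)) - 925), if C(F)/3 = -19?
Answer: -1/982 ≈ -0.0010183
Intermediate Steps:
I(O) = 2*O
C(F) = -57 (C(F) = 3*(-19) = -57)
1/(C(I(1/4)) - 925) = 1/(-57 - 925) = 1/(-982) = -1/982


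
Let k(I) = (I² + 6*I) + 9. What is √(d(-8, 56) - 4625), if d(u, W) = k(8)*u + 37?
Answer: 2*I*√1389 ≈ 74.539*I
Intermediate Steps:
k(I) = 9 + I² + 6*I
d(u, W) = 37 + 121*u (d(u, W) = (9 + 8² + 6*8)*u + 37 = (9 + 64 + 48)*u + 37 = 121*u + 37 = 37 + 121*u)
√(d(-8, 56) - 4625) = √((37 + 121*(-8)) - 4625) = √((37 - 968) - 4625) = √(-931 - 4625) = √(-5556) = 2*I*√1389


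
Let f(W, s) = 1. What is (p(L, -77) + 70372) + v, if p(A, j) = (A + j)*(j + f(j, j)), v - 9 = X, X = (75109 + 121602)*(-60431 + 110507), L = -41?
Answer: 9850579385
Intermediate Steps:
X = 9850500036 (X = 196711*50076 = 9850500036)
v = 9850500045 (v = 9 + 9850500036 = 9850500045)
p(A, j) = (1 + j)*(A + j) (p(A, j) = (A + j)*(j + 1) = (A + j)*(1 + j) = (1 + j)*(A + j))
(p(L, -77) + 70372) + v = ((-41 - 77 + (-77)² - 41*(-77)) + 70372) + 9850500045 = ((-41 - 77 + 5929 + 3157) + 70372) + 9850500045 = (8968 + 70372) + 9850500045 = 79340 + 9850500045 = 9850579385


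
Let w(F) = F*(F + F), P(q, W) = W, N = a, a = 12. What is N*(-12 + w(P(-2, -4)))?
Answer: 240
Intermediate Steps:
N = 12
w(F) = 2*F² (w(F) = F*(2*F) = 2*F²)
N*(-12 + w(P(-2, -4))) = 12*(-12 + 2*(-4)²) = 12*(-12 + 2*16) = 12*(-12 + 32) = 12*20 = 240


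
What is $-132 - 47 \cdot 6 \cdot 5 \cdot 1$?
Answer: $-1542$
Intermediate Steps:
$-132 - 47 \cdot 6 \cdot 5 \cdot 1 = -132 - 47 \cdot 30 \cdot 1 = -132 - 1410 = -1542$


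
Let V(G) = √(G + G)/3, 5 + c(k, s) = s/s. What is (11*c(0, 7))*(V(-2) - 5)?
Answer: 220 - 88*I/3 ≈ 220.0 - 29.333*I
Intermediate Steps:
c(k, s) = -4 (c(k, s) = -5 + s/s = -5 + 1 = -4)
V(G) = √2*√G/3 (V(G) = √(2*G)*(⅓) = (√2*√G)*(⅓) = √2*√G/3)
(11*c(0, 7))*(V(-2) - 5) = (11*(-4))*(√2*√(-2)/3 - 5) = -44*(√2*(I*√2)/3 - 5) = -44*(2*I/3 - 5) = -44*(-5 + 2*I/3) = 220 - 88*I/3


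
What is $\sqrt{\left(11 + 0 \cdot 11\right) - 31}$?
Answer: $2 i \sqrt{5} \approx 4.4721 i$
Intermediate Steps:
$\sqrt{\left(11 + 0 \cdot 11\right) - 31} = \sqrt{\left(11 + 0\right) - 31} = \sqrt{11 - 31} = \sqrt{-20} = 2 i \sqrt{5}$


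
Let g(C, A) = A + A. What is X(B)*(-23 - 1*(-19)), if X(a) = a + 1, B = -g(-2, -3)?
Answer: -28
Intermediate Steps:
g(C, A) = 2*A
B = 6 (B = -2*(-3) = -1*(-6) = 6)
X(a) = 1 + a
X(B)*(-23 - 1*(-19)) = (1 + 6)*(-23 - 1*(-19)) = 7*(-23 + 19) = 7*(-4) = -28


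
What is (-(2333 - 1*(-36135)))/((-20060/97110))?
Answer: 3165786/17 ≈ 1.8622e+5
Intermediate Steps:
(-(2333 - 1*(-36135)))/((-20060/97110)) = (-(2333 + 36135))/((-20060*1/97110)) = (-1*38468)/(-2006/9711) = -38468*(-9711/2006) = 3165786/17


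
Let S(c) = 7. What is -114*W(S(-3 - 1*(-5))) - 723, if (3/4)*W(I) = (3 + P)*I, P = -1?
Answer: -2851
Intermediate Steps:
W(I) = 8*I/3 (W(I) = 4*((3 - 1)*I)/3 = 4*(2*I)/3 = 8*I/3)
-114*W(S(-3 - 1*(-5))) - 723 = -304*7 - 723 = -114*56/3 - 723 = -2128 - 723 = -2851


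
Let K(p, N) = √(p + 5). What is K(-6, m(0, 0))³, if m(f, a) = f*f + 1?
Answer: -I ≈ -1.0*I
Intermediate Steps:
m(f, a) = 1 + f² (m(f, a) = f² + 1 = 1 + f²)
K(p, N) = √(5 + p)
K(-6, m(0, 0))³ = (√(5 - 6))³ = (√(-1))³ = I³ = -I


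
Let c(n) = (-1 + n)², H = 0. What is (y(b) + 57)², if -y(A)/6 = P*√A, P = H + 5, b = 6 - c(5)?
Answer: -5751 - 3420*I*√10 ≈ -5751.0 - 10815.0*I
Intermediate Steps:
b = -10 (b = 6 - (-1 + 5)² = 6 - 1*4² = 6 - 1*16 = 6 - 16 = -10)
P = 5 (P = 0 + 5 = 5)
y(A) = -30*√A
(y(b) + 57)² = (-30*I*√10 + 57)² = (57 - 30*I*√10)²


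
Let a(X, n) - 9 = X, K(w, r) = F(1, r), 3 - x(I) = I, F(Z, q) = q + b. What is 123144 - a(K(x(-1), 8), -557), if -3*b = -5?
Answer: 369376/3 ≈ 1.2313e+5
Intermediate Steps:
b = 5/3 (b = -⅓*(-5) = 5/3 ≈ 1.6667)
F(Z, q) = 5/3 + q (F(Z, q) = q + 5/3 = 5/3 + q)
x(I) = 3 - I
K(w, r) = 5/3 + r
a(X, n) = 9 + X
123144 - a(K(x(-1), 8), -557) = 123144 - (9 + (5/3 + 8)) = 123144 - (9 + 29/3) = 123144 - 1*56/3 = 123144 - 56/3 = 369376/3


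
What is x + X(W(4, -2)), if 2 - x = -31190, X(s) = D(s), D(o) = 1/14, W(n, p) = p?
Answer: 436689/14 ≈ 31192.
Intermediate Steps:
D(o) = 1/14
X(s) = 1/14
x = 31192 (x = 2 - 1*(-31190) = 2 + 31190 = 31192)
x + X(W(4, -2)) = 31192 + 1/14 = 436689/14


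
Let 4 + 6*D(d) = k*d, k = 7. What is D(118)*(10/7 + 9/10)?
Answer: 22331/70 ≈ 319.01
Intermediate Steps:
D(d) = -2/3 + 7*d/6 (D(d) = -2/3 + (7*d)/6 = -2/3 + 7*d/6)
D(118)*(10/7 + 9/10) = (-2/3 + (7/6)*118)*(10/7 + 9/10) = (-2/3 + 413/3)*(10*(1/7) + 9*(1/10)) = 137*(10/7 + 9/10) = 137*(163/70) = 22331/70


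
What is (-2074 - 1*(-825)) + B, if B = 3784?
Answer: 2535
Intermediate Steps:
(-2074 - 1*(-825)) + B = (-2074 - 1*(-825)) + 3784 = (-2074 + 825) + 3784 = -1249 + 3784 = 2535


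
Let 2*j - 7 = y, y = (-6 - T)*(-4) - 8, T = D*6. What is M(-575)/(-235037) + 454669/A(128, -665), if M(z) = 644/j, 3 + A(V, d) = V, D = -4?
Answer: 339177170303/93248375 ≈ 3637.4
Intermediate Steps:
T = -24 (T = -4*6 = -24)
A(V, d) = -3 + V
y = -80 (y = (-6 - 1*(-24))*(-4) - 8 = (-6 + 24)*(-4) - 8 = 18*(-4) - 8 = -72 - 8 = -80)
j = -73/2 (j = 7/2 + (½)*(-80) = 7/2 - 40 = -73/2 ≈ -36.500)
M(z) = -1288/73 (M(z) = 644/(-73/2) = 644*(-2/73) = -1288/73)
M(-575)/(-235037) + 454669/A(128, -665) = -1288/73/(-235037) + 454669/(-3 + 128) = -1288/73*(-1/235037) + 454669/125 = 56/745987 + 454669*(1/125) = 56/745987 + 454669/125 = 339177170303/93248375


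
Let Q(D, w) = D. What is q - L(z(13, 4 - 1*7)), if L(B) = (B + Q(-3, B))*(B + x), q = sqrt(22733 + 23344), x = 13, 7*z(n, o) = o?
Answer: 2112/49 + sqrt(46077) ≈ 257.76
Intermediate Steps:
z(n, o) = o/7
q = sqrt(46077) ≈ 214.66
L(B) = (-3 + B)*(13 + B) (L(B) = (B - 3)*(B + 13) = (-3 + B)*(13 + B))
q - L(z(13, 4 - 1*7)) = sqrt(46077) - (-39 + ((4 - 1*7)/7)**2 + 10*((4 - 1*7)/7)) = sqrt(46077) - (-39 + ((4 - 7)/7)**2 + 10*((4 - 7)/7)) = sqrt(46077) - (-39 + ((1/7)*(-3))**2 + 10*((1/7)*(-3))) = sqrt(46077) - (-39 + (-3/7)**2 + 10*(-3/7)) = sqrt(46077) - (-39 + 9/49 - 30/7) = sqrt(46077) - 1*(-2112/49) = sqrt(46077) + 2112/49 = 2112/49 + sqrt(46077)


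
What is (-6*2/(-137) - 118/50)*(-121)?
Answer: 941743/3425 ≈ 274.96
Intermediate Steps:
(-6*2/(-137) - 118/50)*(-121) = (-12*(-1/137) - 118*1/50)*(-121) = (12/137 - 59/25)*(-121) = -7783/3425*(-121) = 941743/3425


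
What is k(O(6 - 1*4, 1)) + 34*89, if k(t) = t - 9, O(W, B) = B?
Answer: 3018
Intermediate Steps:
k(t) = -9 + t
k(O(6 - 1*4, 1)) + 34*89 = (-9 + 1) + 34*89 = -8 + 3026 = 3018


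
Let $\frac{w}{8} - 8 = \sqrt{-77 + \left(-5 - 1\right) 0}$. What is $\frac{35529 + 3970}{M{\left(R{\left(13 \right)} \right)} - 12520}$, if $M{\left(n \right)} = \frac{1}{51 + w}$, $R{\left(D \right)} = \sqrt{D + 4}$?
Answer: $\frac{39499 \left(- 8 \sqrt{77} + 115 i\right)}{- 1439799 i + 100160 \sqrt{77}} \approx -3.1549 + 9.7509 \cdot 10^{-7} i$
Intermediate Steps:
$w = 64 + 8 i \sqrt{77}$ ($w = 64 + 8 \sqrt{-77 + \left(-5 - 1\right) 0} = 64 + 8 \sqrt{-77 - 0} = 64 + 8 \sqrt{-77 + 0} = 64 + 8 \sqrt{-77} = 64 + 8 i \sqrt{77} \approx 64.0 + 70.2 i$)
$R{\left(D \right)} = \sqrt{4 + D}$
$M{\left(n \right)} = \frac{1}{115 + 8 i \sqrt{77}}$ ($M{\left(n \right)} = \frac{1}{51 + \left(64 + 8 i \sqrt{77}\right)} = \frac{1}{115 + 8 i \sqrt{77}}$)
$\frac{35529 + 3970}{M{\left(R{\left(13 \right)} \right)} - 12520} = \frac{35529 + 3970}{\left(\frac{115}{18153} - \frac{8 i \sqrt{77}}{18153}\right) - 12520} = \frac{39499}{- \frac{227275445}{18153} - \frac{8 i \sqrt{77}}{18153}}$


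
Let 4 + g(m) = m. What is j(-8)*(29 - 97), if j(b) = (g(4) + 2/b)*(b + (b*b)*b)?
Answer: -8840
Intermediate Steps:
g(m) = -4 + m
j(b) = 2*(b + b³)/b (j(b) = ((-4 + 4) + 2/b)*(b + (b*b)*b) = (0 + 2/b)*(b + b²*b) = (2/b)*(b + b³) = 2*(b + b³)/b)
j(-8)*(29 - 97) = (2 + 2*(-8)²)*(29 - 97) = (2 + 2*64)*(-68) = (2 + 128)*(-68) = 130*(-68) = -8840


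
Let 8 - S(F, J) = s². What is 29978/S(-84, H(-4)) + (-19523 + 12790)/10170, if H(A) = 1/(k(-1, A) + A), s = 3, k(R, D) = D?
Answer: -304882993/10170 ≈ -29979.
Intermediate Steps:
H(A) = 1/(2*A) (H(A) = 1/(A + A) = 1/(2*A))
S(F, J) = -1 (S(F, J) = 8 - 1*3² = 8 - 1*9 = 8 - 9 = -1)
29978/S(-84, H(-4)) + (-19523 + 12790)/10170 = 29978/(-1) + (-19523 + 12790)/10170 = 29978*(-1) - 6733*1/10170 = -29978 - 6733/10170 = -304882993/10170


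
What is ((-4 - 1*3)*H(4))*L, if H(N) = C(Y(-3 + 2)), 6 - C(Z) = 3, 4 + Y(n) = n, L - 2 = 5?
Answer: -147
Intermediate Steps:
L = 7 (L = 2 + 5 = 7)
Y(n) = -4 + n
C(Z) = 3 (C(Z) = 6 - 1*3 = 6 - 3 = 3)
H(N) = 3
((-4 - 1*3)*H(4))*L = ((-4 - 1*3)*3)*7 = ((-4 - 3)*3)*7 = -7*3*7 = -21*7 = -147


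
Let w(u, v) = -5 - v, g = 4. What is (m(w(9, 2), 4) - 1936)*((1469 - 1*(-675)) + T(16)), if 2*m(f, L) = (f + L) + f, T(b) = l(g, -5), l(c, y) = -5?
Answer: -4151799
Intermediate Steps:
T(b) = -5
m(f, L) = f + L/2 (m(f, L) = ((f + L) + f)/2 = ((L + f) + f)/2 = (L + 2*f)/2 = f + L/2)
(m(w(9, 2), 4) - 1936)*((1469 - 1*(-675)) + T(16)) = (((-5 - 1*2) + (½)*4) - 1936)*((1469 - 1*(-675)) - 5) = (((-5 - 2) + 2) - 1936)*((1469 + 675) - 5) = ((-7 + 2) - 1936)*(2144 - 5) = (-5 - 1936)*2139 = -1941*2139 = -4151799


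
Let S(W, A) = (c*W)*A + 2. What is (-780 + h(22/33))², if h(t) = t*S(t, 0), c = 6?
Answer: 5456896/9 ≈ 6.0632e+5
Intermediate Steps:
S(W, A) = 2 + 6*A*W (S(W, A) = (6*W)*A + 2 = 6*A*W + 2 = 2 + 6*A*W)
h(t) = 2*t (h(t) = t*(2 + 6*0*t) = t*(2 + 0) = t*2 = 2*t)
(-780 + h(22/33))² = (-780 + 2*(22/33))² = (-780 + 2*(22*(1/33)))² = (-780 + 2*(⅔))² = (-780 + 4/3)² = (-2336/3)² = 5456896/9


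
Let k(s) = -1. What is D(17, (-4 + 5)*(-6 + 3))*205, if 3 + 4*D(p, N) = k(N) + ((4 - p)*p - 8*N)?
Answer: -41205/4 ≈ -10301.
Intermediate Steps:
D(p, N) = -1 - 2*N + p*(4 - p)/4 (D(p, N) = -3/4 + (-1 + ((4 - p)*p - 8*N))/4 = -3/4 + (-1 + (p*(4 - p) - 8*N))/4 = -3/4 + (-1 + (-8*N + p*(4 - p)))/4 = -3/4 + (-1 - 8*N + p*(4 - p))/4 = -3/4 + (-1/4 - 2*N + p*(4 - p)/4) = -1 - 2*N + p*(4 - p)/4)
D(17, (-4 + 5)*(-6 + 3))*205 = (-1 + 17 - 2*(-4 + 5)*(-6 + 3) - 1/4*17**2)*205 = (-1 + 17 - 2*(-3) - 1/4*289)*205 = (-1 + 17 - 2*(-3) - 289/4)*205 = (-1 + 17 + 6 - 289/4)*205 = -201/4*205 = -41205/4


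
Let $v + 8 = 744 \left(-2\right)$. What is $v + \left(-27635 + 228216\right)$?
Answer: $199085$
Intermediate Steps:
$v = -1496$ ($v = -8 + 744 \left(-2\right) = -8 - 1488 = -1496$)
$v + \left(-27635 + 228216\right) = -1496 + \left(-27635 + 228216\right) = -1496 + 200581 = 199085$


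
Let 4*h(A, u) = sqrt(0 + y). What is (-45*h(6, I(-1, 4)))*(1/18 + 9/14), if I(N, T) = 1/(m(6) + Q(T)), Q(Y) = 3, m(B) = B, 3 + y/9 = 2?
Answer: -165*I/7 ≈ -23.571*I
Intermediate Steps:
y = -9 (y = -27 + 9*2 = -27 + 18 = -9)
I(N, T) = 1/9 (I(N, T) = 1/(6 + 3) = 1/9)
h(A, u) = 3*I/4 (h(A, u) = sqrt(0 - 9)/4 = sqrt(-9)/4 = (3*I)/4 = 3*I/4)
(-45*h(6, I(-1, 4)))*(1/18 + 9/14) = (-135*I/4)*(1/18 + 9/14) = -135*I/4*(44/63) = -165*I/7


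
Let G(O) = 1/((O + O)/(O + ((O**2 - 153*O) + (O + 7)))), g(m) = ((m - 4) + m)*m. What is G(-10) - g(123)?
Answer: -596937/20 ≈ -29847.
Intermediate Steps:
g(m) = m*(-4 + 2*m) (g(m) = ((-4 + m) + m)*m = (-4 + 2*m)*m = m*(-4 + 2*m))
G(O) = (7 + O**2 - 151*O)/(2*O) (G(O) = 1/((2*O)/(O + ((O**2 - 153*O) + (7 + O)))) = 1/((2*O)/(O + (7 + O**2 - 152*O))) = 1/((2*O)/(7 + O**2 - 151*O)) = 1/(2*O/(7 + O**2 - 151*O)) = (7 + O**2 - 151*O)/(2*O))
G(-10) - g(123) = (1/2)*(7 - 10*(-151 - 10))/(-10) - 2*123*(-2 + 123) = (1/2)*(-1/10)*(7 - 10*(-161)) - 2*123*121 = (1/2)*(-1/10)*(7 + 1610) - 1*29766 = (1/2)*(-1/10)*1617 - 29766 = -1617/20 - 29766 = -596937/20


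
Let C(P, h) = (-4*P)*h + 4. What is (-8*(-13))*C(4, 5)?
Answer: -7904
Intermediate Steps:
C(P, h) = 4 - 4*P*h (C(P, h) = -4*P*h + 4 = 4 - 4*P*h)
(-8*(-13))*C(4, 5) = (-8*(-13))*(4 - 4*4*5) = 104*(4 - 80) = 104*(-76) = -7904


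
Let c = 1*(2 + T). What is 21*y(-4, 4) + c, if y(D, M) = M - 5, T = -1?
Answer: -20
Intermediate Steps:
y(D, M) = -5 + M
c = 1 (c = 1*(2 - 1) = 1*1 = 1)
21*y(-4, 4) + c = 21*(-5 + 4) + 1 = 21*(-1) + 1 = -21 + 1 = -20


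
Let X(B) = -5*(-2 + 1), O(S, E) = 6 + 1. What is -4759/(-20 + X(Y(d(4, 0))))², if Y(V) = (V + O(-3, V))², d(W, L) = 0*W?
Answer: -4759/225 ≈ -21.151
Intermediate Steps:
d(W, L) = 0
O(S, E) = 7
Y(V) = (7 + V)² (Y(V) = (V + 7)² = (7 + V)²)
X(B) = 5 (X(B) = -5*(-1) = 5)
-4759/(-20 + X(Y(d(4, 0))))² = -4759/(-20 + 5)² = -4759/((-15)²) = -4759/225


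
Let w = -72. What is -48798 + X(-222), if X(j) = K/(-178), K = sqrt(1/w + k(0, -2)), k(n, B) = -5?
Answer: -48798 - 19*I*sqrt(2)/2136 ≈ -48798.0 - 0.01258*I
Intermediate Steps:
K = 19*I*sqrt(2)/12 (K = sqrt(1/(-72) - 5) = sqrt(-1/72 - 5) = sqrt(-361/72) = 19*I*sqrt(2)/12 ≈ 2.2392*I)
X(j) = -19*I*sqrt(2)/2136 (X(j) = (19*I*sqrt(2)/12)/(-178) = (19*I*sqrt(2)/12)*(-1/178) = -19*I*sqrt(2)/2136)
-48798 + X(-222) = -48798 - 19*I*sqrt(2)/2136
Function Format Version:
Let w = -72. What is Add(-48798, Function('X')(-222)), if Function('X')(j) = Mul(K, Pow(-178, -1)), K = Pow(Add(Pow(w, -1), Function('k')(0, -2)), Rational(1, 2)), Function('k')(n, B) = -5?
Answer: Add(-48798, Mul(Rational(-19, 2136), I, Pow(2, Rational(1, 2)))) ≈ Add(-48798., Mul(-0.012580, I))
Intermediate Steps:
K = Mul(Rational(19, 12), I, Pow(2, Rational(1, 2))) (K = Pow(Add(Pow(-72, -1), -5), Rational(1, 2)) = Pow(Add(Rational(-1, 72), -5), Rational(1, 2)) = Pow(Rational(-361, 72), Rational(1, 2)) = Mul(Rational(19, 12), I, Pow(2, Rational(1, 2))) ≈ Mul(2.2392, I))
Function('X')(j) = Mul(Rational(-19, 2136), I, Pow(2, Rational(1, 2))) (Function('X')(j) = Mul(Mul(Rational(19, 12), I, Pow(2, Rational(1, 2))), Pow(-178, -1)) = Mul(Mul(Rational(19, 12), I, Pow(2, Rational(1, 2))), Rational(-1, 178)) = Mul(Rational(-19, 2136), I, Pow(2, Rational(1, 2))))
Add(-48798, Function('X')(-222)) = Add(-48798, Mul(Rational(-19, 2136), I, Pow(2, Rational(1, 2))))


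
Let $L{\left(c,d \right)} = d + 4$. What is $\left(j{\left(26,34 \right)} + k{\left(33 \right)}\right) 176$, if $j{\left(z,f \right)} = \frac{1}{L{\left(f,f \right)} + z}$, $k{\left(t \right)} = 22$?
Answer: $\frac{15499}{4} \approx 3874.8$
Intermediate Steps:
$L{\left(c,d \right)} = 4 + d$
$j{\left(z,f \right)} = \frac{1}{4 + f + z}$ ($j{\left(z,f \right)} = \frac{1}{\left(4 + f\right) + z} = \frac{1}{4 + f + z}$)
$\left(j{\left(26,34 \right)} + k{\left(33 \right)}\right) 176 = \left(\frac{1}{4 + 34 + 26} + 22\right) 176 = \left(\frac{1}{64} + 22\right) 176 = \frac{1409}{64} \cdot 176 = \frac{15499}{4}$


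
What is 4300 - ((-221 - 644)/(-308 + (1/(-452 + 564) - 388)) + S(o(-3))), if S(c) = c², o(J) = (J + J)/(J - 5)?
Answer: 5360777161/1247216 ≈ 4298.2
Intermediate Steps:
o(J) = 2*J/(-5 + J) (o(J) = (2*J)/(-5 + J) = 2*J/(-5 + J))
4300 - ((-221 - 644)/(-308 + (1/(-452 + 564) - 388)) + S(o(-3))) = 4300 - ((-221 - 644)/(-308 + (1/(-452 + 564) - 388)) + (2*(-3)/(-5 - 3))²) = 4300 - (-865/(-308 + (1/112 - 388)) + (2*(-3)/(-8))²) = 4300 - (-865/(-308 + (1/112 - 388)) + (2*(-3)*(-⅛))²) = 4300 - (-865/(-308 - 43455/112) + (¾)²) = 4300 - (-865/(-77951/112) + 9/16) = 4300 - (-865*(-112/77951) + 9/16) = 4300 - (96880/77951 + 9/16) = 4300 - 1*2251639/1247216 = 4300 - 2251639/1247216 = 5360777161/1247216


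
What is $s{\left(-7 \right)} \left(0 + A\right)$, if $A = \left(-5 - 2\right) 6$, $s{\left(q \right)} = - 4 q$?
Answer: $-1176$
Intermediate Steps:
$A = -42$ ($A = \left(-7\right) 6 = -42$)
$s{\left(-7 \right)} \left(0 + A\right) = \left(-4\right) \left(-7\right) \left(0 - 42\right) = 28 \left(-42\right) = -1176$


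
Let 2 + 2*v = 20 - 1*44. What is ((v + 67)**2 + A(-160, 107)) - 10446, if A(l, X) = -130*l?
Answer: 13270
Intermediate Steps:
v = -13 (v = -1 + (20 - 1*44)/2 = -1 + (20 - 44)/2 = -1 + (1/2)*(-24) = -1 - 12 = -13)
((v + 67)**2 + A(-160, 107)) - 10446 = ((-13 + 67)**2 - 130*(-160)) - 10446 = (54**2 + 20800) - 10446 = (2916 + 20800) - 10446 = 23716 - 10446 = 13270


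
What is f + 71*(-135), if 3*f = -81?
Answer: -9612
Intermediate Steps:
f = -27 (f = (1/3)*(-81) = -27)
f + 71*(-135) = -27 + 71*(-135) = -27 - 9585 = -9612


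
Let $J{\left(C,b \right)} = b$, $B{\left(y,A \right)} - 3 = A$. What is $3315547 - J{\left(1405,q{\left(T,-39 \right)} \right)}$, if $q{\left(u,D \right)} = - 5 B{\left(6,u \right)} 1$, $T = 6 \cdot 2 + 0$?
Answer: $3315622$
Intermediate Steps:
$T = 12$ ($T = 12 + 0 = 12$)
$B{\left(y,A \right)} = 3 + A$
$q{\left(u,D \right)} = -15 - 5 u$ ($q{\left(u,D \right)} = - 5 \left(3 + u\right) 1 = \left(-15 - 5 u\right) 1 = -15 - 5 u$)
$3315547 - J{\left(1405,q{\left(T,-39 \right)} \right)} = 3315547 - \left(-15 - 60\right) = 3315547 - -75 = 3315547 + 75 = 3315622$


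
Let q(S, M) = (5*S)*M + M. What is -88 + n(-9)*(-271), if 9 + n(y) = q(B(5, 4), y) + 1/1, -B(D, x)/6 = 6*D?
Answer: -2190581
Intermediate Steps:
B(D, x) = -36*D
q(S, M) = M + 5*M*S (q(S, M) = 5*M*S + M = M + 5*M*S)
n(y) = -8 - 899*y (n(y) = -9 + (y*(1 + 5*(-36*5)) + 1/1) = -9 + (y*(1 + 5*(-180)) + 1) = -9 + (y*(1 - 900) + 1) = -9 + (y*(-899) + 1) = -9 + (-899*y + 1) = -9 + (1 - 899*y) = -8 - 899*y)
-88 + n(-9)*(-271) = -88 + (-8 - 899*(-9))*(-271) = -88 + (-8 + 8091)*(-271) = -88 + 8083*(-271) = -88 - 2190493 = -2190581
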